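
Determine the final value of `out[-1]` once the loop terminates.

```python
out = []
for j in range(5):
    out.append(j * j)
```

Let's trace through this code step by step.

Initialize: out = []
Entering loop: for j in range(5):
After iteration 1: j = 0, out = [0]
After iteration 2: j = 1, out = [0, 1]
After iteration 3: j = 2, out = [0, 1, 4]
After iteration 4: j = 3, out = [0, 1, 4, 9]
After iteration 5: j = 4, out = [0, 1, 4, 9, 16]
Loop ends.
out[-1] = 16

Final answer: 16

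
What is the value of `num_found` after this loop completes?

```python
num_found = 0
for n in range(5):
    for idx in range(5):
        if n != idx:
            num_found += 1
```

Let's trace through this code step by step.

Initialize: num_found = 0
Entering loop: for n in range(5):
After iteration 1: n = 0, num_found = 4
After iteration 2: n = 1, num_found = 8
After iteration 3: n = 2, num_found = 12
After iteration 4: n = 3, num_found = 16
After iteration 5: n = 4, num_found = 20
Loop ends.

Final answer: 20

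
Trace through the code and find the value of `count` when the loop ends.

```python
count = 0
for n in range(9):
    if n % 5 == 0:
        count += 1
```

Let's trace through this code step by step.

Initialize: count = 0
Entering loop: for n in range(9):
After iteration 1: n = 0, count = 1
After iteration 2: n = 1, count = 1
After iteration 3: n = 2, count = 1
After iteration 4: n = 3, count = 1
After iteration 5: n = 4, count = 1
After iteration 6: n = 5, count = 2
After iteration 7: n = 6, count = 2
After iteration 8: n = 7, count = 2
After iteration 9: n = 8, count = 2
Loop ends.

Final answer: 2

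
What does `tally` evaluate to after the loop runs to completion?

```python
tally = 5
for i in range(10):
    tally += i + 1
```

Let's trace through this code step by step.

Initialize: tally = 5
Entering loop: for i in range(10):
After iteration 1: i = 0, tally = 6
After iteration 2: i = 1, tally = 8
After iteration 3: i = 2, tally = 11
After iteration 4: i = 3, tally = 15
After iteration 5: i = 4, tally = 20
After iteration 6: i = 5, tally = 26
After iteration 7: i = 6, tally = 33
After iteration 8: i = 7, tally = 41
After iteration 9: i = 8, tally = 50
After iteration 10: i = 9, tally = 60
Loop ends.

Final answer: 60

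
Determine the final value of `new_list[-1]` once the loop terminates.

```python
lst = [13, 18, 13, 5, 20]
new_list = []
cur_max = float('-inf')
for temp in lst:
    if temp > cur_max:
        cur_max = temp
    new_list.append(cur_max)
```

Let's trace through this code step by step.

Initialize: lst = [13, 18, 13, 5, 20]
Initialize: new_list = []
Initialize: cur_max = -inf
Entering loop: for temp in lst:
After iteration 1: temp = 13, new_list = [13], cur_max = 13
After iteration 2: temp = 18, new_list = [13, 18], cur_max = 18
After iteration 3: temp = 13, new_list = [13, 18, 18], cur_max = 18
After iteration 4: temp = 5, new_list = [13, 18, 18, 18], cur_max = 18
After iteration 5: temp = 20, new_list = [13, 18, 18, 18, 20], cur_max = 20
Loop ends.
new_list[-1] = 20

Final answer: 20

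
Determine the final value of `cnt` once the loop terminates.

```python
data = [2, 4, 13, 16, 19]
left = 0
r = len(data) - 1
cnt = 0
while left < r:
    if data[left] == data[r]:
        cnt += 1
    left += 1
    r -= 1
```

Let's trace through this code step by step.

Initialize: data = [2, 4, 13, 16, 19]
Initialize: left = 0
Initialize: r = 4
Initialize: cnt = 0
Entering loop: while left < r:
After iteration 1: left = 1, r = 3, cnt = 0
After iteration 2: left = 2, r = 2, cnt = 0
Loop ends.

Final answer: 0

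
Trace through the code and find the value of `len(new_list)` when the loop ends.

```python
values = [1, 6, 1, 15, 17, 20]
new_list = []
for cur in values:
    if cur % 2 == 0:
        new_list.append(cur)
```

Let's trace through this code step by step.

Initialize: values = [1, 6, 1, 15, 17, 20]
Initialize: new_list = []
Entering loop: for cur in values:
After iteration 1: cur = 1, new_list = []
After iteration 2: cur = 6, new_list = [6]
After iteration 3: cur = 1, new_list = [6]
After iteration 4: cur = 15, new_list = [6]
After iteration 5: cur = 17, new_list = [6]
After iteration 6: cur = 20, new_list = [6, 20]
Loop ends.
len(new_list) = 2

Final answer: 2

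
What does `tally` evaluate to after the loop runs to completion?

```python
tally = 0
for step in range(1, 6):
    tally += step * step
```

Let's trace through this code step by step.

Initialize: tally = 0
Entering loop: for step in range(1, 6):
After iteration 1: step = 1, tally = 1
After iteration 2: step = 2, tally = 5
After iteration 3: step = 3, tally = 14
After iteration 4: step = 4, tally = 30
After iteration 5: step = 5, tally = 55
Loop ends.

Final answer: 55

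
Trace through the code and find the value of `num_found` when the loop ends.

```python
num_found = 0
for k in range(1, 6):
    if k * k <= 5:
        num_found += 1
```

Let's trace through this code step by step.

Initialize: num_found = 0
Entering loop: for k in range(1, 6):
After iteration 1: k = 1, num_found = 1
After iteration 2: k = 2, num_found = 2
After iteration 3: k = 3, num_found = 2
After iteration 4: k = 4, num_found = 2
After iteration 5: k = 5, num_found = 2
Loop ends.

Final answer: 2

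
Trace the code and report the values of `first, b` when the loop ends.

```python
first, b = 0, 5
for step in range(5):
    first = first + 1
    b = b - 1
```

Let's trace through this code step by step.

Initialize: first = 0
Initialize: b = 5
Entering loop: for step in range(5):
After iteration 1: step = 0, first = 1, b = 4
After iteration 2: step = 1, first = 2, b = 3
After iteration 3: step = 2, first = 3, b = 2
After iteration 4: step = 3, first = 4, b = 1
After iteration 5: step = 4, first = 5, b = 0
Loop ends.

Final answer: 5, 0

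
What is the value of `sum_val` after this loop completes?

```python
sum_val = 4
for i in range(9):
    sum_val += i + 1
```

Let's trace through this code step by step.

Initialize: sum_val = 4
Entering loop: for i in range(9):
After iteration 1: i = 0, sum_val = 5
After iteration 2: i = 1, sum_val = 7
After iteration 3: i = 2, sum_val = 10
After iteration 4: i = 3, sum_val = 14
After iteration 5: i = 4, sum_val = 19
After iteration 6: i = 5, sum_val = 25
After iteration 7: i = 6, sum_val = 32
After iteration 8: i = 7, sum_val = 40
After iteration 9: i = 8, sum_val = 49
Loop ends.

Final answer: 49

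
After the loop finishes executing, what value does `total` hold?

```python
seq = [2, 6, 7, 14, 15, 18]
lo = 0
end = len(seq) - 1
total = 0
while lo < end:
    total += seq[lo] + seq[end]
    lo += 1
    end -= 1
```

Let's trace through this code step by step.

Initialize: seq = [2, 6, 7, 14, 15, 18]
Initialize: lo = 0
Initialize: end = 5
Initialize: total = 0
Entering loop: while lo < end:
After iteration 1: lo = 1, end = 4, total = 20
After iteration 2: lo = 2, end = 3, total = 41
After iteration 3: lo = 3, end = 2, total = 62
Loop ends.

Final answer: 62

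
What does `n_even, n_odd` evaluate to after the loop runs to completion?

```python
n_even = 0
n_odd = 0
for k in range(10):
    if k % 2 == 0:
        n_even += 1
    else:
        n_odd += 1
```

Let's trace through this code step by step.

Initialize: n_even = 0
Initialize: n_odd = 0
Entering loop: for k in range(10):
After iteration 1: k = 0, n_even = 1, n_odd = 0
After iteration 2: k = 1, n_even = 1, n_odd = 1
After iteration 3: k = 2, n_even = 2, n_odd = 1
After iteration 4: k = 3, n_even = 2, n_odd = 2
After iteration 5: k = 4, n_even = 3, n_odd = 2
After iteration 6: k = 5, n_even = 3, n_odd = 3
After iteration 7: k = 6, n_even = 4, n_odd = 3
After iteration 8: k = 7, n_even = 4, n_odd = 4
After iteration 9: k = 8, n_even = 5, n_odd = 4
After iteration 10: k = 9, n_even = 5, n_odd = 5
Loop ends.

Final answer: 5, 5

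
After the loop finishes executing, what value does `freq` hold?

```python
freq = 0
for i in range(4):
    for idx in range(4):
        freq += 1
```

Let's trace through this code step by step.

Initialize: freq = 0
Entering loop: for i in range(4):
After iteration 1: i = 0, freq = 4
After iteration 2: i = 1, freq = 8
After iteration 3: i = 2, freq = 12
After iteration 4: i = 3, freq = 16
Loop ends.

Final answer: 16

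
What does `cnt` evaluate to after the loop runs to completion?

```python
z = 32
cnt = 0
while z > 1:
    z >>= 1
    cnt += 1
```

Let's trace through this code step by step.

Initialize: z = 32
Initialize: cnt = 0
Entering loop: while z > 1:
After iteration 1: z = 16, cnt = 1
After iteration 2: z = 8, cnt = 2
After iteration 3: z = 4, cnt = 3
After iteration 4: z = 2, cnt = 4
After iteration 5: z = 1, cnt = 5
Loop ends.

Final answer: 5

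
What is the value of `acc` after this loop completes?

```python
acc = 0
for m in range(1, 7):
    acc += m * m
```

Let's trace through this code step by step.

Initialize: acc = 0
Entering loop: for m in range(1, 7):
After iteration 1: m = 1, acc = 1
After iteration 2: m = 2, acc = 5
After iteration 3: m = 3, acc = 14
After iteration 4: m = 4, acc = 30
After iteration 5: m = 5, acc = 55
After iteration 6: m = 6, acc = 91
Loop ends.

Final answer: 91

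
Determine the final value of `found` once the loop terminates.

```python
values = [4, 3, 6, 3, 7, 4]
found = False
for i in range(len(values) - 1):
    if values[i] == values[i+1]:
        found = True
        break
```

Let's trace through this code step by step.

Initialize: values = [4, 3, 6, 3, 7, 4]
Initialize: found = False
Entering loop: for i in range(len(values) - 1):
After iteration 1: i = 0, found = False
After iteration 2: i = 1, found = False
After iteration 3: i = 2, found = False
After iteration 4: i = 3, found = False
After iteration 5: i = 4, found = False
Loop ends.

Final answer: False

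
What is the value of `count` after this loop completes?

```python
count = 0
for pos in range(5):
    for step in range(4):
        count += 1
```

Let's trace through this code step by step.

Initialize: count = 0
Entering loop: for pos in range(5):
After iteration 1: pos = 0, count = 4
After iteration 2: pos = 1, count = 8
After iteration 3: pos = 2, count = 12
After iteration 4: pos = 3, count = 16
After iteration 5: pos = 4, count = 20
Loop ends.

Final answer: 20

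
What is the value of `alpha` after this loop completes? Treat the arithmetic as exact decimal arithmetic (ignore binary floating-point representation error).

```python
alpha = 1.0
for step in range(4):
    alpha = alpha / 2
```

Let's trace through this code step by step.

Initialize: alpha = 1.0
Entering loop: for step in range(4):
After iteration 1: step = 0, alpha = 0.5
After iteration 2: step = 1, alpha = 0.25
After iteration 3: step = 2, alpha = 0.125
After iteration 4: step = 3, alpha = 0.0625
Loop ends.

Final answer: 0.0625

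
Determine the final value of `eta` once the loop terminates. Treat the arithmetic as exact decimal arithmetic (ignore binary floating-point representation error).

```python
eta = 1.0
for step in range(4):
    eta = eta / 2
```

Let's trace through this code step by step.

Initialize: eta = 1.0
Entering loop: for step in range(4):
After iteration 1: step = 0, eta = 0.5
After iteration 2: step = 1, eta = 0.25
After iteration 3: step = 2, eta = 0.125
After iteration 4: step = 3, eta = 0.0625
Loop ends.

Final answer: 0.0625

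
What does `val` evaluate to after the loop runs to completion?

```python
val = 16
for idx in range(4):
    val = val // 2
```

Let's trace through this code step by step.

Initialize: val = 16
Entering loop: for idx in range(4):
After iteration 1: idx = 0, val = 8
After iteration 2: idx = 1, val = 4
After iteration 3: idx = 2, val = 2
After iteration 4: idx = 3, val = 1
Loop ends.

Final answer: 1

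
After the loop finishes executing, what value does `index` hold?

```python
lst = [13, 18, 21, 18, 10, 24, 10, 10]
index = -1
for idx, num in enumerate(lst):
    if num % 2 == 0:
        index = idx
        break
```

Let's trace through this code step by step.

Initialize: lst = [13, 18, 21, 18, 10, 24, 10, 10]
Initialize: index = -1
Entering loop: for idx, num in enumerate(lst):
After iteration 1: idx = 0, num = 13, index = -1
After iteration 2: idx = 1, num = 18, index = 1
Loop ends.

Final answer: 1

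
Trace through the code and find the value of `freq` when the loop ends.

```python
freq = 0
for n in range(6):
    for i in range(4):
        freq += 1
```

Let's trace through this code step by step.

Initialize: freq = 0
Entering loop: for n in range(6):
After iteration 1: n = 0, freq = 4
After iteration 2: n = 1, freq = 8
After iteration 3: n = 2, freq = 12
After iteration 4: n = 3, freq = 16
After iteration 5: n = 4, freq = 20
After iteration 6: n = 5, freq = 24
Loop ends.

Final answer: 24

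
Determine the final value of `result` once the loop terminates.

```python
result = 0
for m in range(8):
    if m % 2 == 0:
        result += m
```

Let's trace through this code step by step.

Initialize: result = 0
Entering loop: for m in range(8):
After iteration 1: m = 0, result = 0
After iteration 2: m = 1, result = 0
After iteration 3: m = 2, result = 2
After iteration 4: m = 3, result = 2
After iteration 5: m = 4, result = 6
After iteration 6: m = 5, result = 6
After iteration 7: m = 6, result = 12
After iteration 8: m = 7, result = 12
Loop ends.

Final answer: 12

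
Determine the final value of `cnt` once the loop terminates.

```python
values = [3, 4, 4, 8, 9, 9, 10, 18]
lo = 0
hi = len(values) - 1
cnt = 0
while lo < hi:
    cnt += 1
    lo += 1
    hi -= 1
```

Let's trace through this code step by step.

Initialize: values = [3, 4, 4, 8, 9, 9, 10, 18]
Initialize: lo = 0
Initialize: hi = 7
Initialize: cnt = 0
Entering loop: while lo < hi:
After iteration 1: lo = 1, hi = 6, cnt = 1
After iteration 2: lo = 2, hi = 5, cnt = 2
After iteration 3: lo = 3, hi = 4, cnt = 3
After iteration 4: lo = 4, hi = 3, cnt = 4
Loop ends.

Final answer: 4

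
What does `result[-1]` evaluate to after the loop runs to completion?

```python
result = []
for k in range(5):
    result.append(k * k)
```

Let's trace through this code step by step.

Initialize: result = []
Entering loop: for k in range(5):
After iteration 1: k = 0, result = [0]
After iteration 2: k = 1, result = [0, 1]
After iteration 3: k = 2, result = [0, 1, 4]
After iteration 4: k = 3, result = [0, 1, 4, 9]
After iteration 5: k = 4, result = [0, 1, 4, 9, 16]
Loop ends.
result[-1] = 16

Final answer: 16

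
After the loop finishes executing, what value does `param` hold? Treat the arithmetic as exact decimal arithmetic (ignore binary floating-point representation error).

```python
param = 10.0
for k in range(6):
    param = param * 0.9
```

Let's trace through this code step by step.

Initialize: param = 10.0
Entering loop: for k in range(6):
After iteration 1: k = 0, param = 9.0
After iteration 2: k = 1, param = 8.1
After iteration 3: k = 2, param = 7.29
After iteration 4: k = 3, param = 6.561
After iteration 5: k = 4, param = 5.9049
After iteration 6: k = 5, param = 5.31441
Loop ends.

Final answer: 5.31441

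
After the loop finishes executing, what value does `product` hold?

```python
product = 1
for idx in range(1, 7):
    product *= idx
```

Let's trace through this code step by step.

Initialize: product = 1
Entering loop: for idx in range(1, 7):
After iteration 1: idx = 1, product = 1
After iteration 2: idx = 2, product = 2
After iteration 3: idx = 3, product = 6
After iteration 4: idx = 4, product = 24
After iteration 5: idx = 5, product = 120
After iteration 6: idx = 6, product = 720
Loop ends.

Final answer: 720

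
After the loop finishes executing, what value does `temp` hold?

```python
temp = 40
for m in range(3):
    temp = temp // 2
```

Let's trace through this code step by step.

Initialize: temp = 40
Entering loop: for m in range(3):
After iteration 1: m = 0, temp = 20
After iteration 2: m = 1, temp = 10
After iteration 3: m = 2, temp = 5
Loop ends.

Final answer: 5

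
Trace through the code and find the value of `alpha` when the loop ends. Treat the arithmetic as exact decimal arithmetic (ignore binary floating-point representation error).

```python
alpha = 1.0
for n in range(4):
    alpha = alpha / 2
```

Let's trace through this code step by step.

Initialize: alpha = 1.0
Entering loop: for n in range(4):
After iteration 1: n = 0, alpha = 0.5
After iteration 2: n = 1, alpha = 0.25
After iteration 3: n = 2, alpha = 0.125
After iteration 4: n = 3, alpha = 0.0625
Loop ends.

Final answer: 0.0625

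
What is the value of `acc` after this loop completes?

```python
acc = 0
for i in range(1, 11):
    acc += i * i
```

Let's trace through this code step by step.

Initialize: acc = 0
Entering loop: for i in range(1, 11):
After iteration 1: i = 1, acc = 1
After iteration 2: i = 2, acc = 5
After iteration 3: i = 3, acc = 14
After iteration 4: i = 4, acc = 30
After iteration 5: i = 5, acc = 55
After iteration 6: i = 6, acc = 91
After iteration 7: i = 7, acc = 140
After iteration 8: i = 8, acc = 204
After iteration 9: i = 9, acc = 285
After iteration 10: i = 10, acc = 385
Loop ends.

Final answer: 385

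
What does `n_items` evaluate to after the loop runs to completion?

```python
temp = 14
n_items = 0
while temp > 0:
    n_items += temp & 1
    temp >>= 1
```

Let's trace through this code step by step.

Initialize: temp = 14
Initialize: n_items = 0
Entering loop: while temp > 0:
After iteration 1: temp = 7, n_items = 0
After iteration 2: temp = 3, n_items = 1
After iteration 3: temp = 1, n_items = 2
After iteration 4: temp = 0, n_items = 3
Loop ends.

Final answer: 3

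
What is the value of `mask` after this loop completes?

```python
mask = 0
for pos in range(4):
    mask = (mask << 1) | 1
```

Let's trace through this code step by step.

Initialize: mask = 0
Entering loop: for pos in range(4):
After iteration 1: pos = 0, mask = 1
After iteration 2: pos = 1, mask = 3
After iteration 3: pos = 2, mask = 7
After iteration 4: pos = 3, mask = 15
Loop ends.

Final answer: 15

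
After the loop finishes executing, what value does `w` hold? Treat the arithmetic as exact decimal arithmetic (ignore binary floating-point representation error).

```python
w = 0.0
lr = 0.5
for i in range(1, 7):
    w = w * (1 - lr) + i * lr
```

Let's trace through this code step by step.

Initialize: w = 0.0
Initialize: lr = 0.5
Entering loop: for i in range(1, 7):
After iteration 1: i = 1, w = 0.5
After iteration 2: i = 2, w = 1.25
After iteration 3: i = 3, w = 2.125
After iteration 4: i = 4, w = 3.0625
After iteration 5: i = 5, w = 4.03125
After iteration 6: i = 6, w = 5.015625
Loop ends.

Final answer: 5.015625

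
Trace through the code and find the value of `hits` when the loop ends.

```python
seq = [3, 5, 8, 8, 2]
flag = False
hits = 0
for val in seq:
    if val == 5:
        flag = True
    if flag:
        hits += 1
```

Let's trace through this code step by step.

Initialize: seq = [3, 5, 8, 8, 2]
Initialize: flag = False
Initialize: hits = 0
Entering loop: for val in seq:
After iteration 1: val = 3, flag = False, hits = 0
After iteration 2: val = 5, flag = True, hits = 1
After iteration 3: val = 8, flag = True, hits = 2
After iteration 4: val = 8, flag = True, hits = 3
After iteration 5: val = 2, flag = True, hits = 4
Loop ends.

Final answer: 4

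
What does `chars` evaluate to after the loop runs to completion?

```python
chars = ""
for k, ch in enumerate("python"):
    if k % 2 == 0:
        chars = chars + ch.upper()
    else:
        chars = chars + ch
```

Let's trace through this code step by step.

Initialize: chars = ''
Entering loop: for k, ch in enumerate("python"):
After iteration 1: k = 0, ch = 'p', chars = 'P'
After iteration 2: k = 1, ch = 'y', chars = 'Py'
After iteration 3: k = 2, ch = 't', chars = 'PyT'
After iteration 4: k = 3, ch = 'h', chars = 'PyTh'
After iteration 5: k = 4, ch = 'o', chars = 'PyThO'
After iteration 6: k = 5, ch = 'n', chars = 'PyThOn'
Loop ends.

Final answer: 'PyThOn'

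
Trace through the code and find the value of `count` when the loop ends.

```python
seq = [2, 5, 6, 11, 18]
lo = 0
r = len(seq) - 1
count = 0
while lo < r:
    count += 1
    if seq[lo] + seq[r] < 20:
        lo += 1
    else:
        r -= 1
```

Let's trace through this code step by step.

Initialize: seq = [2, 5, 6, 11, 18]
Initialize: lo = 0
Initialize: r = 4
Initialize: count = 0
Entering loop: while lo < r:
After iteration 1: lo = 0, r = 3, count = 1
After iteration 2: lo = 1, r = 3, count = 2
After iteration 3: lo = 2, r = 3, count = 3
After iteration 4: lo = 3, r = 3, count = 4
Loop ends.

Final answer: 4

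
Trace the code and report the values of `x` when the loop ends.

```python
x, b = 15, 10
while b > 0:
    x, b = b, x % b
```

Let's trace through this code step by step.

Initialize: x = 15
Initialize: b = 10
Entering loop: while b > 0:
After iteration 1: x = 10, b = 5
After iteration 2: x = 5, b = 0
Loop ends.

Final answer: 5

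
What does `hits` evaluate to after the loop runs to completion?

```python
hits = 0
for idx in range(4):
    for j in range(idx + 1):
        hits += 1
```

Let's trace through this code step by step.

Initialize: hits = 0
Entering loop: for idx in range(4):
After iteration 1: idx = 0, hits = 1, j = 0
After iteration 2: idx = 1, hits = 3, j = 1
After iteration 3: idx = 2, hits = 6, j = 2
After iteration 4: idx = 3, hits = 10, j = 3
Loop ends.

Final answer: 10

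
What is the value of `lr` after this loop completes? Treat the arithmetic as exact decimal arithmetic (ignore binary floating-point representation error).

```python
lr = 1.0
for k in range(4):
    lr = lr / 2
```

Let's trace through this code step by step.

Initialize: lr = 1.0
Entering loop: for k in range(4):
After iteration 1: k = 0, lr = 0.5
After iteration 2: k = 1, lr = 0.25
After iteration 3: k = 2, lr = 0.125
After iteration 4: k = 3, lr = 0.0625
Loop ends.

Final answer: 0.0625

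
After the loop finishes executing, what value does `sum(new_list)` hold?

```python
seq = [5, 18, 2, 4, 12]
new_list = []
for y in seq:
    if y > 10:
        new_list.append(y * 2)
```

Let's trace through this code step by step.

Initialize: seq = [5, 18, 2, 4, 12]
Initialize: new_list = []
Entering loop: for y in seq:
After iteration 1: y = 5, new_list = []
After iteration 2: y = 18, new_list = [36]
After iteration 3: y = 2, new_list = [36]
After iteration 4: y = 4, new_list = [36]
After iteration 5: y = 12, new_list = [36, 24]
Loop ends.
sum(new_list) = 60

Final answer: 60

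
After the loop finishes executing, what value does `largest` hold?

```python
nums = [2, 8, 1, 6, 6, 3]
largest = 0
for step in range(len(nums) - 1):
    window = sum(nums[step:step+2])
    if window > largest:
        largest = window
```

Let's trace through this code step by step.

Initialize: nums = [2, 8, 1, 6, 6, 3]
Initialize: largest = 0
Entering loop: for step in range(len(nums) - 1):
After iteration 1: step = 0, largest = 10, window = 10
After iteration 2: step = 1, largest = 10, window = 9
After iteration 3: step = 2, largest = 10, window = 7
After iteration 4: step = 3, largest = 12, window = 12
After iteration 5: step = 4, largest = 12, window = 9
Loop ends.

Final answer: 12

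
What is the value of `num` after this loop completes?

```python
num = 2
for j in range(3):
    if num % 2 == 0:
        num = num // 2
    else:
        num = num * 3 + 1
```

Let's trace through this code step by step.

Initialize: num = 2
Entering loop: for j in range(3):
After iteration 1: j = 0, num = 1
After iteration 2: j = 1, num = 4
After iteration 3: j = 2, num = 2
Loop ends.

Final answer: 2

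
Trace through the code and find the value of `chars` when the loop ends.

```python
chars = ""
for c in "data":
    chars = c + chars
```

Let's trace through this code step by step.

Initialize: chars = ''
Entering loop: for c in "data":
After iteration 1: c = 'd', chars = 'd'
After iteration 2: c = 'a', chars = 'ad'
After iteration 3: c = 't', chars = 'tad'
After iteration 4: c = 'a', chars = 'atad'
Loop ends.

Final answer: 'atad'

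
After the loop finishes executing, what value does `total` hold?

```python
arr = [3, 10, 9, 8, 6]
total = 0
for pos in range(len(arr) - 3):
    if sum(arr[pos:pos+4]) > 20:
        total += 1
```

Let's trace through this code step by step.

Initialize: arr = [3, 10, 9, 8, 6]
Initialize: total = 0
Entering loop: for pos in range(len(arr) - 3):
After iteration 1: pos = 0, total = 1
After iteration 2: pos = 1, total = 2
Loop ends.

Final answer: 2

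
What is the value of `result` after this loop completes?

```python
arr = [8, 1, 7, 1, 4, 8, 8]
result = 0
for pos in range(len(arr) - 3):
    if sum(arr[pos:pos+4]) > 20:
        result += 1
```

Let's trace through this code step by step.

Initialize: arr = [8, 1, 7, 1, 4, 8, 8]
Initialize: result = 0
Entering loop: for pos in range(len(arr) - 3):
After iteration 1: pos = 0, result = 0
After iteration 2: pos = 1, result = 0
After iteration 3: pos = 2, result = 0
After iteration 4: pos = 3, result = 1
Loop ends.

Final answer: 1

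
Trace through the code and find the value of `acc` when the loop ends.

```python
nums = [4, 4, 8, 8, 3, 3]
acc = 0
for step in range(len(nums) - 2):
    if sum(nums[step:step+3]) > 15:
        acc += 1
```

Let's trace through this code step by step.

Initialize: nums = [4, 4, 8, 8, 3, 3]
Initialize: acc = 0
Entering loop: for step in range(len(nums) - 2):
After iteration 1: step = 0, acc = 1
After iteration 2: step = 1, acc = 2
After iteration 3: step = 2, acc = 3
After iteration 4: step = 3, acc = 3
Loop ends.

Final answer: 3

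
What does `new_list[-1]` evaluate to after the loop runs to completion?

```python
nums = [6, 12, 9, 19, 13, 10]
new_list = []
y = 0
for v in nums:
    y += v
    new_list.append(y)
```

Let's trace through this code step by step.

Initialize: nums = [6, 12, 9, 19, 13, 10]
Initialize: new_list = []
Initialize: y = 0
Entering loop: for v in nums:
After iteration 1: v = 6, new_list = [6], y = 6
After iteration 2: v = 12, new_list = [6, 18], y = 18
After iteration 3: v = 9, new_list = [6, 18, 27], y = 27
After iteration 4: v = 19, new_list = [6, 18, 27, 46], y = 46
After iteration 5: v = 13, new_list = [6, 18, 27, 46, 59], y = 59
After iteration 6: v = 10, new_list = [6, 18, 27, 46, 59, 69], y = 69
Loop ends.
new_list[-1] = 69

Final answer: 69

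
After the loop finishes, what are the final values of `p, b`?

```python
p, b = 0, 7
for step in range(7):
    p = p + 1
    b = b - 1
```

Let's trace through this code step by step.

Initialize: p = 0
Initialize: b = 7
Entering loop: for step in range(7):
After iteration 1: step = 0, p = 1, b = 6
After iteration 2: step = 1, p = 2, b = 5
After iteration 3: step = 2, p = 3, b = 4
After iteration 4: step = 3, p = 4, b = 3
After iteration 5: step = 4, p = 5, b = 2
After iteration 6: step = 5, p = 6, b = 1
After iteration 7: step = 6, p = 7, b = 0
Loop ends.

Final answer: 7, 0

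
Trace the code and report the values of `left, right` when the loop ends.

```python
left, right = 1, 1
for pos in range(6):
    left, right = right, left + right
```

Let's trace through this code step by step.

Initialize: left = 1
Initialize: right = 1
Entering loop: for pos in range(6):
After iteration 1: pos = 0, left = 1, right = 2
After iteration 2: pos = 1, left = 2, right = 3
After iteration 3: pos = 2, left = 3, right = 5
After iteration 4: pos = 3, left = 5, right = 8
After iteration 5: pos = 4, left = 8, right = 13
After iteration 6: pos = 5, left = 13, right = 21
Loop ends.

Final answer: 13, 21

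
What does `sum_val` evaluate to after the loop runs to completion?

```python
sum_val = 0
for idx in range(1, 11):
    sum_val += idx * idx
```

Let's trace through this code step by step.

Initialize: sum_val = 0
Entering loop: for idx in range(1, 11):
After iteration 1: idx = 1, sum_val = 1
After iteration 2: idx = 2, sum_val = 5
After iteration 3: idx = 3, sum_val = 14
After iteration 4: idx = 4, sum_val = 30
After iteration 5: idx = 5, sum_val = 55
After iteration 6: idx = 6, sum_val = 91
After iteration 7: idx = 7, sum_val = 140
After iteration 8: idx = 8, sum_val = 204
After iteration 9: idx = 9, sum_val = 285
After iteration 10: idx = 10, sum_val = 385
Loop ends.

Final answer: 385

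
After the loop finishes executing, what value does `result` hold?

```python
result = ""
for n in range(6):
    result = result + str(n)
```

Let's trace through this code step by step.

Initialize: result = ''
Entering loop: for n in range(6):
After iteration 1: n = 0, result = '0'
After iteration 2: n = 1, result = '01'
After iteration 3: n = 2, result = '012'
After iteration 4: n = 3, result = '0123'
After iteration 5: n = 4, result = '01234'
After iteration 6: n = 5, result = '012345'
Loop ends.

Final answer: '012345'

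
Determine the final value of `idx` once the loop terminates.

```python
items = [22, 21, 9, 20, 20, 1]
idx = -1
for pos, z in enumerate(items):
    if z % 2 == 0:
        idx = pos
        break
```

Let's trace through this code step by step.

Initialize: items = [22, 21, 9, 20, 20, 1]
Initialize: idx = -1
Entering loop: for pos, z in enumerate(items):
After iteration 1: pos = 0, z = 22, idx = 0
Loop ends.

Final answer: 0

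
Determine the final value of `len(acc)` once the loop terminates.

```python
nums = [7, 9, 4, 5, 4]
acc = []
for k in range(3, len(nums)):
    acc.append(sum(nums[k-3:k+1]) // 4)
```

Let's trace through this code step by step.

Initialize: nums = [7, 9, 4, 5, 4]
Initialize: acc = []
Entering loop: for k in range(3, len(nums)):
After iteration 1: k = 3, acc = [6]
After iteration 2: k = 4, acc = [6, 5]
Loop ends.
len(acc) = 2

Final answer: 2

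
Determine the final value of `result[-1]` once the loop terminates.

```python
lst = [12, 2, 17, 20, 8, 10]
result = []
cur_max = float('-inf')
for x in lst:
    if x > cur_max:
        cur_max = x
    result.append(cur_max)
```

Let's trace through this code step by step.

Initialize: lst = [12, 2, 17, 20, 8, 10]
Initialize: result = []
Initialize: cur_max = -inf
Entering loop: for x in lst:
After iteration 1: x = 12, result = [12], cur_max = 12
After iteration 2: x = 2, result = [12, 12], cur_max = 12
After iteration 3: x = 17, result = [12, 12, 17], cur_max = 17
After iteration 4: x = 20, result = [12, 12, 17, 20], cur_max = 20
After iteration 5: x = 8, result = [12, 12, 17, 20, 20], cur_max = 20
After iteration 6: x = 10, result = [12, 12, 17, 20, 20, 20], cur_max = 20
Loop ends.
result[-1] = 20

Final answer: 20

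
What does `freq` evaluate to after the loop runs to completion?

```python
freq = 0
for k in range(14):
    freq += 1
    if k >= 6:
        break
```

Let's trace through this code step by step.

Initialize: freq = 0
Entering loop: for k in range(14):
After iteration 1: k = 0, freq = 1
After iteration 2: k = 1, freq = 2
After iteration 3: k = 2, freq = 3
After iteration 4: k = 3, freq = 4
After iteration 5: k = 4, freq = 5
After iteration 6: k = 5, freq = 6
After iteration 7: k = 6, freq = 7
Loop ends.

Final answer: 7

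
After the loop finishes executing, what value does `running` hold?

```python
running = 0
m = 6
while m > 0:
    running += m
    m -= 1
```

Let's trace through this code step by step.

Initialize: running = 0
Initialize: m = 6
Entering loop: while m > 0:
After iteration 1: running = 6, m = 5
After iteration 2: running = 11, m = 4
After iteration 3: running = 15, m = 3
After iteration 4: running = 18, m = 2
After iteration 5: running = 20, m = 1
After iteration 6: running = 21, m = 0
Loop ends.

Final answer: 21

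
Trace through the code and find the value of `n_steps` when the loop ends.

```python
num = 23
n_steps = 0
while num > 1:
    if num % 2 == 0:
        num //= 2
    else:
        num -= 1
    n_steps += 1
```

Let's trace through this code step by step.

Initialize: num = 23
Initialize: n_steps = 0
Entering loop: while num > 1:
After iteration 1: num = 22, n_steps = 1
After iteration 2: num = 11, n_steps = 2
After iteration 3: num = 10, n_steps = 3
After iteration 4: num = 5, n_steps = 4
After iteration 5: num = 4, n_steps = 5
After iteration 6: num = 2, n_steps = 6
After iteration 7: num = 1, n_steps = 7
Loop ends.

Final answer: 7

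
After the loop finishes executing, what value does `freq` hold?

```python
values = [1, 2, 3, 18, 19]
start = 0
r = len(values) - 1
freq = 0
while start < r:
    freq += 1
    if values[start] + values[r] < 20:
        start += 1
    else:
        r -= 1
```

Let's trace through this code step by step.

Initialize: values = [1, 2, 3, 18, 19]
Initialize: start = 0
Initialize: r = 4
Initialize: freq = 0
Entering loop: while start < r:
After iteration 1: start = 0, r = 3, freq = 1
After iteration 2: start = 1, r = 3, freq = 2
After iteration 3: start = 1, r = 2, freq = 3
After iteration 4: start = 2, r = 2, freq = 4
Loop ends.

Final answer: 4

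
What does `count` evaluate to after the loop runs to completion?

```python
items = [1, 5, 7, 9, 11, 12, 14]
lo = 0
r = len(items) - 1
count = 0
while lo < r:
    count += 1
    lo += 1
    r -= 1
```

Let's trace through this code step by step.

Initialize: items = [1, 5, 7, 9, 11, 12, 14]
Initialize: lo = 0
Initialize: r = 6
Initialize: count = 0
Entering loop: while lo < r:
After iteration 1: lo = 1, r = 5, count = 1
After iteration 2: lo = 2, r = 4, count = 2
After iteration 3: lo = 3, r = 3, count = 3
Loop ends.

Final answer: 3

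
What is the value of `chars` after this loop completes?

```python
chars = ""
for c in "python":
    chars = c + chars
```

Let's trace through this code step by step.

Initialize: chars = ''
Entering loop: for c in "python":
After iteration 1: c = 'p', chars = 'p'
After iteration 2: c = 'y', chars = 'yp'
After iteration 3: c = 't', chars = 'typ'
After iteration 4: c = 'h', chars = 'htyp'
After iteration 5: c = 'o', chars = 'ohtyp'
After iteration 6: c = 'n', chars = 'nohtyp'
Loop ends.

Final answer: 'nohtyp'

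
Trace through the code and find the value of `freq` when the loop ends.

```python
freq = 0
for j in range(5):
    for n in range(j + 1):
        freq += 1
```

Let's trace through this code step by step.

Initialize: freq = 0
Entering loop: for j in range(5):
After iteration 1: j = 0, freq = 1, n = 0
After iteration 2: j = 1, freq = 3, n = 1
After iteration 3: j = 2, freq = 6, n = 2
After iteration 4: j = 3, freq = 10, n = 3
After iteration 5: j = 4, freq = 15, n = 4
Loop ends.

Final answer: 15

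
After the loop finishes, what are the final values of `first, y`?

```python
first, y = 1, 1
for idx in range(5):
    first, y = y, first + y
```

Let's trace through this code step by step.

Initialize: first = 1
Initialize: y = 1
Entering loop: for idx in range(5):
After iteration 1: idx = 0, first = 1, y = 2
After iteration 2: idx = 1, first = 2, y = 3
After iteration 3: idx = 2, first = 3, y = 5
After iteration 4: idx = 3, first = 5, y = 8
After iteration 5: idx = 4, first = 8, y = 13
Loop ends.

Final answer: 8, 13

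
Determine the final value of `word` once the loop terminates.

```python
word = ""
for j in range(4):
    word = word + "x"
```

Let's trace through this code step by step.

Initialize: word = ''
Entering loop: for j in range(4):
After iteration 1: j = 0, word = 'x'
After iteration 2: j = 1, word = 'xx'
After iteration 3: j = 2, word = 'xxx'
After iteration 4: j = 3, word = 'xxxx'
Loop ends.

Final answer: 'xxxx'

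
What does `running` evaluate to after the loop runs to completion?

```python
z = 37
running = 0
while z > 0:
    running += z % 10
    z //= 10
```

Let's trace through this code step by step.

Initialize: z = 37
Initialize: running = 0
Entering loop: while z > 0:
After iteration 1: z = 3, running = 7
After iteration 2: z = 0, running = 10
Loop ends.

Final answer: 10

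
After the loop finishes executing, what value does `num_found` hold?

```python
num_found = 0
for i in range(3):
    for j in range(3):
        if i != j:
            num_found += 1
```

Let's trace through this code step by step.

Initialize: num_found = 0
Entering loop: for i in range(3):
After iteration 1: i = 0, num_found = 2
After iteration 2: i = 1, num_found = 4
After iteration 3: i = 2, num_found = 6
Loop ends.

Final answer: 6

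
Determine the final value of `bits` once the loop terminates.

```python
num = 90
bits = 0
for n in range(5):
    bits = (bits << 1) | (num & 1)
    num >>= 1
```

Let's trace through this code step by step.

Initialize: num = 90
Initialize: bits = 0
Entering loop: for n in range(5):
After iteration 1: n = 0, num = 45, bits = 0
After iteration 2: n = 1, num = 22, bits = 1
After iteration 3: n = 2, num = 11, bits = 2
After iteration 4: n = 3, num = 5, bits = 5
After iteration 5: n = 4, num = 2, bits = 11
Loop ends.

Final answer: 11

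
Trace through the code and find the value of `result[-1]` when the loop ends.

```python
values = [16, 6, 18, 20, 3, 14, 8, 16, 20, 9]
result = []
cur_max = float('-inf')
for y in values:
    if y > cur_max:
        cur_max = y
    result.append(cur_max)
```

Let's trace through this code step by step.

Initialize: values = [16, 6, 18, 20, 3, 14, 8, 16, 20, 9]
Initialize: result = []
Initialize: cur_max = -inf
Entering loop: for y in values:
After iteration 1: y = 16, result = [16], cur_max = 16
After iteration 2: y = 6, result = [16, 16], cur_max = 16
After iteration 3: y = 18, result = [16, 16, 18], cur_max = 18
After iteration 4: y = 20, result = [16, 16, 18, 20], cur_max = 20
After iteration 5: y = 3, result = [16, 16, 18, 20, 20], cur_max = 20
After iteration 6: y = 14, result = [16, 16, 18, 20, 20, 20], cur_max = 20
After iteration 7: y = 8, result = [16, 16, 18, 20, 20, 20, 20], cur_max = 20
After iteration 8: y = 16, result = [16, 16, 18, 20, 20, 20, 20, 20], cur_max = 20
After iteration 9: y = 20, result = [16, 16, 18, 20, 20, 20, 20, 20, 20], cur_max = 20
After iteration 10: y = 9, result = [16, 16, 18, 20, 20, 20, 20, 20, 20, 20], cur_max = 20
Loop ends.
result[-1] = 20

Final answer: 20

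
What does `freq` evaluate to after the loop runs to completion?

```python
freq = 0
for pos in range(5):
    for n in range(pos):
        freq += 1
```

Let's trace through this code step by step.

Initialize: freq = 0
Entering loop: for pos in range(5):
After iteration 1: pos = 0, freq = 0
After iteration 2: pos = 1, freq = 1, n = 0
After iteration 3: pos = 2, freq = 3, n = 1
After iteration 4: pos = 3, freq = 6, n = 2
After iteration 5: pos = 4, freq = 10, n = 3
Loop ends.

Final answer: 10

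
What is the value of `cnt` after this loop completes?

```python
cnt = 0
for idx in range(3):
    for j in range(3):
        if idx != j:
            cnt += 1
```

Let's trace through this code step by step.

Initialize: cnt = 0
Entering loop: for idx in range(3):
After iteration 1: idx = 0, cnt = 2
After iteration 2: idx = 1, cnt = 4
After iteration 3: idx = 2, cnt = 6
Loop ends.

Final answer: 6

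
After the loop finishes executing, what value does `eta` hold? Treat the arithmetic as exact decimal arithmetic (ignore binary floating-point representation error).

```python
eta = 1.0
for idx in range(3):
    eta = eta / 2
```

Let's trace through this code step by step.

Initialize: eta = 1.0
Entering loop: for idx in range(3):
After iteration 1: idx = 0, eta = 0.5
After iteration 2: idx = 1, eta = 0.25
After iteration 3: idx = 2, eta = 0.125
Loop ends.

Final answer: 0.125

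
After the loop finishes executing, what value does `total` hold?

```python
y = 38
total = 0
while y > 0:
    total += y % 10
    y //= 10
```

Let's trace through this code step by step.

Initialize: y = 38
Initialize: total = 0
Entering loop: while y > 0:
After iteration 1: y = 3, total = 8
After iteration 2: y = 0, total = 11
Loop ends.

Final answer: 11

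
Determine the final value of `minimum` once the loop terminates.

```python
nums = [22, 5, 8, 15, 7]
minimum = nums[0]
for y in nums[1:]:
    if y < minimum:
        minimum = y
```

Let's trace through this code step by step.

Initialize: nums = [22, 5, 8, 15, 7]
Initialize: minimum = 22
Entering loop: for y in nums[1:]:
After iteration 1: y = 5, minimum = 5
After iteration 2: y = 8, minimum = 5
After iteration 3: y = 15, minimum = 5
After iteration 4: y = 7, minimum = 5
Loop ends.

Final answer: 5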